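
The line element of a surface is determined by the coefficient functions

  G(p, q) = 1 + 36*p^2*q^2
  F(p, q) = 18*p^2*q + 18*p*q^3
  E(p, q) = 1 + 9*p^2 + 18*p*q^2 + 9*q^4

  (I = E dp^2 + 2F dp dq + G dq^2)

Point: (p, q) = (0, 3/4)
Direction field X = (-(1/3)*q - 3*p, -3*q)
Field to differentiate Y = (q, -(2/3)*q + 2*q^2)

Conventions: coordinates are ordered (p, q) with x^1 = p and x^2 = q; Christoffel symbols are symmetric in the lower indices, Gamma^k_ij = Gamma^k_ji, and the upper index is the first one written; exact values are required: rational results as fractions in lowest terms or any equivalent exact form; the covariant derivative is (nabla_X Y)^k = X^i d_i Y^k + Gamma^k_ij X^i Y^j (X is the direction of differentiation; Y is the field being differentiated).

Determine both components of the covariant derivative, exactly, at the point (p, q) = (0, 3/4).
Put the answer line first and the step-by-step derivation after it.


Answer: (nabla_X Y)^p = -12087/1970, (nabla_X Y)^q = -21/4

E = 985/256, F = 0, G = 1 at the point
E_p = 81/8, E_q = 243/16, F_p = 243/32, F_q = 0, G_p = 0, G_q = 0
EG - F^2 = 985/256;  g^inv = (256/985) * [[1, 0], [0, 985/256]]
first-kind symbols [ij,l] = (1/2)(d_i g_jl + d_j g_il - d_l g_ij): [pp,p] = E_p/2 = 81/16, [pp,q] = F_p - E_q/2 = 0, [pq,p] = E_q/2 = 243/32, [pq,q] = G_p/2 = 0, [qq,p] = F_q - G_p/2 = 0, [qq,q] = G_q/2 = 0
Gamma^p_ij = (G*[ij,p] - F*[ij,q])/(EG - F^2), Gamma^q_ij = (E*[ij,q] - F*[ij,p])/(EG - F^2)
Gamma_ppp = 1296/985, Gamma_ppq = 1944/985, Gamma_pqq = 0, Gamma_qpp = 0, Gamma_qpq = 0, Gamma_qqq = 0
X = (-1/4, -9/4), Y = (3/4, 5/8) at the point


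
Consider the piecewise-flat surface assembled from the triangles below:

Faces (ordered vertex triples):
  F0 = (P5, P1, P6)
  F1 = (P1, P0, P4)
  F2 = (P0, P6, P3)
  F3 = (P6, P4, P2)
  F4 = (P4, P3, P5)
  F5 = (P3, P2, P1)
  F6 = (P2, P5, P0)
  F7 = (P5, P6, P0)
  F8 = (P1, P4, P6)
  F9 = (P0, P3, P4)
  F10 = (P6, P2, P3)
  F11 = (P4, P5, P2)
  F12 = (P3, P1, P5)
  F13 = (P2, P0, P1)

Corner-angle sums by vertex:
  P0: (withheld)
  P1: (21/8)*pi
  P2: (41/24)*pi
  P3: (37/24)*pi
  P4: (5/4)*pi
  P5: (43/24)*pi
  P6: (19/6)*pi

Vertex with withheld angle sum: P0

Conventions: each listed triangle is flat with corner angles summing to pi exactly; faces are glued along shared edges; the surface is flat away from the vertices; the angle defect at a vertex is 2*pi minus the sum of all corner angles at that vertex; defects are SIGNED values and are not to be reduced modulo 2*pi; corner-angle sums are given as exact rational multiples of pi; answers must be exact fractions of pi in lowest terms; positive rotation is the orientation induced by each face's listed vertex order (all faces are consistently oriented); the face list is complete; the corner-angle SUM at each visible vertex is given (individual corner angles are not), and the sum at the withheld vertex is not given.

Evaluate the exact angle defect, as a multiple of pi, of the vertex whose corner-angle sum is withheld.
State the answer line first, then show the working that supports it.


Answer: defect(P0) = pi/12

V = 7, E = 21, F = 14; chi = V - E + F = 0
Gauss-Bonnet: total defect = 2*pi*chi = 0; visible defects sum to -pi/12


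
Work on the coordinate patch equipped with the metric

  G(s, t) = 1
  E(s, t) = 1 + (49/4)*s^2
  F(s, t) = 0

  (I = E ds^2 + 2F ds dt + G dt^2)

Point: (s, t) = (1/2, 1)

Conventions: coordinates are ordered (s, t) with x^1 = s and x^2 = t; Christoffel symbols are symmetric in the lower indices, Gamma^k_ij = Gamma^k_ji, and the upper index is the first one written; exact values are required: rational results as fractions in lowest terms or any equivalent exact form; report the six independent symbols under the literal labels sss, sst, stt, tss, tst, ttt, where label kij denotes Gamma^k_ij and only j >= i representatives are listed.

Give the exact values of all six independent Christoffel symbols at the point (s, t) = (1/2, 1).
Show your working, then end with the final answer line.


E = 65/16, F = 0, G = 1 at the point
E_s = 49/4, E_t = 0, F_s = 0, F_t = 0, G_s = 0, G_t = 0
EG - F^2 = 65/16;  g^inv = (16/65) * [[1, 0], [0, 65/16]]
first-kind symbols [ij,l] = (1/2)(d_i g_jl + d_j g_il - d_l g_ij): [ss,s] = E_s/2 = 49/8, [ss,t] = F_s - E_t/2 = 0, [st,s] = E_t/2 = 0, [st,t] = G_s/2 = 0, [tt,s] = F_t - G_s/2 = 0, [tt,t] = G_t/2 = 0
Gamma^s_ij = (G*[ij,s] - F*[ij,t])/(EG - F^2), Gamma^t_ij = (E*[ij,t] - F*[ij,s])/(EG - F^2)

Answer: Gamma_sss = 98/65, Gamma_sst = 0, Gamma_stt = 0, Gamma_tss = 0, Gamma_tst = 0, Gamma_ttt = 0


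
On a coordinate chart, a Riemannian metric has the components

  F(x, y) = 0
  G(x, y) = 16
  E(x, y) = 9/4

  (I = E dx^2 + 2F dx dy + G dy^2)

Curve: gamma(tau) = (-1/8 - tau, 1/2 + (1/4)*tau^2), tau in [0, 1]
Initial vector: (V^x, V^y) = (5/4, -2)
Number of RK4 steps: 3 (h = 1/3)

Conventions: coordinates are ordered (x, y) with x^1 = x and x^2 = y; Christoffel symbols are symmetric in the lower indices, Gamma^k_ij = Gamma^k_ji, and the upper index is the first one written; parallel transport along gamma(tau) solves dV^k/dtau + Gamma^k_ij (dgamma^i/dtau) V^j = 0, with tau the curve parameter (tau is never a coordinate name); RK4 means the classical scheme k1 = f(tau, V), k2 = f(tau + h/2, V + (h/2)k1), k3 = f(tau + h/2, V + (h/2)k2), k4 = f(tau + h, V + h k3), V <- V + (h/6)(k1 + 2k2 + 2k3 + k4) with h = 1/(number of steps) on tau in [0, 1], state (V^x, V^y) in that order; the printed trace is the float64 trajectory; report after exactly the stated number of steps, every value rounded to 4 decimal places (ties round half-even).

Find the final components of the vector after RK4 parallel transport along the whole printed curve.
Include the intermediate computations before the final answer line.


gamma'(tau) = (-1, (1/2)*tau); f(tau, V)^k = -Gamma^k_ij(gamma(tau)) gamma'^i(tau) V^j; h = 1/3; intermediate values shown to 6 dp
curve data and Christoffel symbols at the stage parameters:
  tau = 0.000000: gamma = (-0.125000, 0.500000), gamma' = (-1.000000, 0.000000); Gamma_xxx = 0.000000, Gamma_xxy = 0.000000, Gamma_xyy = 0.000000, Gamma_yxx = 0.000000, Gamma_yxy = 0.000000, Gamma_yyy = 0.000000
  tau = 0.166667: gamma = (-0.291667, 0.506944), gamma' = (-1.000000, 0.083333); Gamma_xxx = 0.000000, Gamma_xxy = 0.000000, Gamma_xyy = 0.000000, Gamma_yxx = 0.000000, Gamma_yxy = 0.000000, Gamma_yyy = 0.000000
  tau = 0.333333: gamma = (-0.458333, 0.527778), gamma' = (-1.000000, 0.166667); Gamma_xxx = 0.000000, Gamma_xxy = 0.000000, Gamma_xyy = 0.000000, Gamma_yxx = 0.000000, Gamma_yxy = 0.000000, Gamma_yyy = 0.000000
  tau = 0.500000: gamma = (-0.625000, 0.562500), gamma' = (-1.000000, 0.250000); Gamma_xxx = 0.000000, Gamma_xxy = 0.000000, Gamma_xyy = 0.000000, Gamma_yxx = 0.000000, Gamma_yxy = 0.000000, Gamma_yyy = 0.000000
  tau = 0.666667: gamma = (-0.791667, 0.611111), gamma' = (-1.000000, 0.333333); Gamma_xxx = 0.000000, Gamma_xxy = 0.000000, Gamma_xyy = 0.000000, Gamma_yxx = 0.000000, Gamma_yxy = 0.000000, Gamma_yyy = 0.000000
  tau = 0.833333: gamma = (-0.958333, 0.673611), gamma' = (-1.000000, 0.416667); Gamma_xxx = 0.000000, Gamma_xxy = 0.000000, Gamma_xyy = 0.000000, Gamma_yxx = 0.000000, Gamma_yxy = 0.000000, Gamma_yyy = 0.000000
  tau = 1.000000: gamma = (-1.125000, 0.750000), gamma' = (-1.000000, 0.500000); Gamma_xxx = 0.000000, Gamma_xxy = 0.000000, Gamma_xyy = 0.000000, Gamma_yxx = 0.000000, Gamma_yxy = 0.000000, Gamma_yyy = 0.000000
step 0: V^x = 1.2500, V^y = -2.0000
step 1: k1 = (0.000000, 0.000000), k2 = (0.000000, 0.000000), k3 = (0.000000, 0.000000), k4 = (0.000000, 0.000000); V <- V + (h/6)(k1 + 2k2 + 2k3 + k4): V^x = 1.2500, V^y = -2.0000
step 2: k1 = (0.000000, 0.000000), k2 = (0.000000, 0.000000), k3 = (0.000000, 0.000000), k4 = (0.000000, 0.000000); V <- V + (h/6)(k1 + 2k2 + 2k3 + k4): V^x = 1.2500, V^y = -2.0000
step 3: k1 = (0.000000, 0.000000), k2 = (0.000000, 0.000000), k3 = (0.000000, 0.000000), k4 = (0.000000, 0.000000); V <- V + (h/6)(k1 + 2k2 + 2k3 + k4): V^x = 1.2500, V^y = -2.0000

Answer: V^x = 1.2500, V^y = -2.0000


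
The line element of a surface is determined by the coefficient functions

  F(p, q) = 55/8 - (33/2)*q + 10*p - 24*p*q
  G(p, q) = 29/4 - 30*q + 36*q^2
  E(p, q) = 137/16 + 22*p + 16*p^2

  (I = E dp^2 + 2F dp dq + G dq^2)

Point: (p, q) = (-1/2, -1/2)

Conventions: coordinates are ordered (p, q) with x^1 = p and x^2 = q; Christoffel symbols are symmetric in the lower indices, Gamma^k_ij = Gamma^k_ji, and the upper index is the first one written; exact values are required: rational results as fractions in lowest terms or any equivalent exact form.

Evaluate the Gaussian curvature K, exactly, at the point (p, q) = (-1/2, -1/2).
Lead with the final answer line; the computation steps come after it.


Answer: K = -6144/259081

E = 25/16, F = 33/8, G = 125/4, EG - F^2 = 509/16 at the point
E_p = 6, E_q = 0, F_p = 22, F_q = -9/2, G_p = 0, G_q = -66
E_qq = 0, F_pq = -24, G_pp = 0
Evaluate Brioschi's two determinant matrices M1, M2 and divide by (EG - F^2)^2.
M1 = [[-E_qq/2 + F_pq - G_pp/2, E_p/2, F_p - E_q/2], [F_q - G_p/2, E, F], [G_q/2, F, G]] = [[-24, 3, 22], [-9/2, 25/16, 33/8], [-33, 33/8, 125/4]]; det M1 = -24
M2 = [[0, E_q/2, G_p/2], [E_q/2, E, F], [G_p/2, F, G]] = [[0, 0, 0], [0, 25/16, 33/8], [0, 33/8, 125/4]]; det M2 = 0
det M1 - det M2 = -24; K = -24 / (509/16)^2 = -6144/259081


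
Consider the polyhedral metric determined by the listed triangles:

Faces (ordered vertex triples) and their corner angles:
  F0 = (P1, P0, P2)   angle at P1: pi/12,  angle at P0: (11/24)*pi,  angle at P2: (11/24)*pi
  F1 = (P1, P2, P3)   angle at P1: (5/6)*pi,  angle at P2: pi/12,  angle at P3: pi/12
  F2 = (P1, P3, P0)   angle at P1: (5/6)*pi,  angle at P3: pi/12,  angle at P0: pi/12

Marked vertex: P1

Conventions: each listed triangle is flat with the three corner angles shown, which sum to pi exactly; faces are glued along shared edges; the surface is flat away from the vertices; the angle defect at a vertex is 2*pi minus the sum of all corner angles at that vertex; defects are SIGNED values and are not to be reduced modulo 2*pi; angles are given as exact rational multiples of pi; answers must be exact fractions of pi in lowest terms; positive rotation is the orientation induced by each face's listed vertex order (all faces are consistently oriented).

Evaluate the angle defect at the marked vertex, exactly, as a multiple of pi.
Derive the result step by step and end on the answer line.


Sum of corner angles at P1: (7/4)*pi
defect = 2*pi - (7/4)*pi

Answer: defect(P1) = pi/4


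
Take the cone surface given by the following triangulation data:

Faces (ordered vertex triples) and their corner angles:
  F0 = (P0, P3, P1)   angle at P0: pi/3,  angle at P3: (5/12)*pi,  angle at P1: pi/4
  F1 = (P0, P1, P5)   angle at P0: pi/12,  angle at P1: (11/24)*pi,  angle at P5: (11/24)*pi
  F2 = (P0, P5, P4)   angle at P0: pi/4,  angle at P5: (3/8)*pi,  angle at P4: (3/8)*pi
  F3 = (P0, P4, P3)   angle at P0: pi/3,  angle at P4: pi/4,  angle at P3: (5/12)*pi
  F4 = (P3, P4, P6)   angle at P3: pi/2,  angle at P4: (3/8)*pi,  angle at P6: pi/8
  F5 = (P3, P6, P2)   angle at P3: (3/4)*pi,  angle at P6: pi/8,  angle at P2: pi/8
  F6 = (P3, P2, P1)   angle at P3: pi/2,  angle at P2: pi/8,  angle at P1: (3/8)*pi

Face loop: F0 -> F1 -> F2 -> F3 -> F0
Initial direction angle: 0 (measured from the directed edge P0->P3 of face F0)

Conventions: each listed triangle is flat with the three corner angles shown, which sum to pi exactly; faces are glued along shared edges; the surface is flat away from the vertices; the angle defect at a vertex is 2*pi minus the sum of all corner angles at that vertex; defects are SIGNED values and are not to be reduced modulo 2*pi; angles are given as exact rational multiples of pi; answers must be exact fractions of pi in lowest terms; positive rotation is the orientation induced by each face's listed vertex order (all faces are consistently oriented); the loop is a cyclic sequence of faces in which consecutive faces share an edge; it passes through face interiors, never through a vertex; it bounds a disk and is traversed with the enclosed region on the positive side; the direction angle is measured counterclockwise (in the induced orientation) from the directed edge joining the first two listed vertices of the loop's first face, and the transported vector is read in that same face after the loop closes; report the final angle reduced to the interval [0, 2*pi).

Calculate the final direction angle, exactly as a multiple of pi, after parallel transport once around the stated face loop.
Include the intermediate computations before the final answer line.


enclosed vertex P0: corner angles sum to pi, defect = 2*pi - pi = pi
adding the enclosed defects to the starting angle (mod 2*pi, induced orientation) gives the holonomy
final angle = 0 + pi = pi (mod 2*pi)

Answer: final direction angle = pi


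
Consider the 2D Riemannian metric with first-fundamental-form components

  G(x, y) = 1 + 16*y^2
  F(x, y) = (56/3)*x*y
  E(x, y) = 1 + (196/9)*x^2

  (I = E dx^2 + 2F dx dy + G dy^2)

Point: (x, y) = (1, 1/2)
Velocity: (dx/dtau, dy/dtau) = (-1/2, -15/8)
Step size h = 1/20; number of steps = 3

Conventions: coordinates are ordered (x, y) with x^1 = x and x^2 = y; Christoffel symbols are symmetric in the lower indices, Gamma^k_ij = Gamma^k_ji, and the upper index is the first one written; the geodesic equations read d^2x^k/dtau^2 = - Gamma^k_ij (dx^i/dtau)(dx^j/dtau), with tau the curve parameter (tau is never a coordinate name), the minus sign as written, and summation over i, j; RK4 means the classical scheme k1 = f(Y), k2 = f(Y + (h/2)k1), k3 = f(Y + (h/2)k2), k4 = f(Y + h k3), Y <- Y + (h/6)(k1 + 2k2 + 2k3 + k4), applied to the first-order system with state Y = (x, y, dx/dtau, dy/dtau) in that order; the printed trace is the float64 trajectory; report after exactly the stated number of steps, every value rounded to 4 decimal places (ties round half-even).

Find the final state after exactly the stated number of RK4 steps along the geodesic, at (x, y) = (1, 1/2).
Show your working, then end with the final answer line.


f(Y) = (dx/dtau, dy/dtau, -Gamma^x_ij Y'^i Y'^j, -Gamma^y_ij Y'^i Y'^j) with the Gammas evaluated at the stage position; h = 0.050000; intermediate values shown to 6 dp
step 0: x = 1.0000, y = 0.5000, dx/dtau = -0.5000, dy/dtau = -1.8750
step 1:
  k1: at (x, y) = (1.000000, 0.500000), (dx/dtau, dy/dtau) = (-0.500000, -1.875000); Gamma_xxx = 0.813278, Gamma_xxy = 0.000000, Gamma_xyy = 0.697095, Gamma_yxx = 0.348548, Gamma_yxy = 0.000000, Gamma_yyy = 0.298755; k1 = (-0.500000, -1.875000, -2.654046, -1.137448)
  k2: at (x, y) = (0.987500, 0.453125), (dx/dtau, dy/dtau) = (-0.566351, -1.903436); Gamma_xxx = 0.842632, Gamma_xxy = 0.000000, Gamma_xyy = 0.722256, Gamma_yxx = 0.331415, Gamma_yxy = 0.000000, Gamma_yyy = 0.284070; k2 = (-0.566351, -1.903436, -2.887060, -1.135507)
  k3: at (x, y) = (0.985841, 0.452414), (dx/dtau, dy/dtau) = (-0.572176, -1.903388); Gamma_xxx = 0.843914, Gamma_xxy = 0.000000, Gamma_xyy = 0.723355, Gamma_yxx = 0.331956, Gamma_yxy = 0.000000, Gamma_yyy = 0.284534; k3 = (-0.572176, -1.903388, -2.896917, -1.139511)
  k4: at (x, y) = (0.971391, 0.404831), (dx/dtau, dy/dtau) = (-0.644846, -1.931976); Gamma_xxx = 0.875185, Gamma_xxy = 0.000000, Gamma_xyy = 0.750159, Gamma_yxx = 0.312631, Gamma_yxy = 0.000000, Gamma_yyy = 0.267970; k4 = (-0.644846, -1.931976, -3.163914, -1.130205)
  Y <- Y + (h/6)(k1 + 2k2 + 2k3 + k4): x = 0.9715, y = 0.4048, dx/dtau = -0.6449, dy/dtau = -1.9318
step 2:
  k1: at (x, y) = (0.971484, 0.404828), (dx/dtau, dy/dtau) = (-0.644883, -1.931814); Gamma_xxx = 0.875128, Gamma_xxy = 0.000000, Gamma_xyy = 0.750109, Gamma_yxx = 0.312579, Gamma_yxy = 0.000000, Gamma_yyy = 0.267925; k1 = (-0.644883, -1.931814, -3.163280, -1.129863)
  k2: at (x, y) = (0.955362, 0.356533), (dx/dtau, dy/dtau) = (-0.723965, -1.960061); Gamma_xxx = 0.908116, Gamma_xxy = 0.000000, Gamma_xyy = 0.778385, Gamma_yxx = 0.290487, Gamma_yxy = 0.000000, Gamma_yyy = 0.248989; k2 = (-0.723965, -1.960061, -3.466397, -1.108825)
  k3: at (x, y) = (0.953385, 0.355827), (dx/dtau, dy/dtau) = (-0.731543, -1.959535); Gamma_xxx = 0.909820, Gamma_xxy = 0.000000, Gamma_xyy = 0.779846, Gamma_yxx = 0.291058, Gamma_yxy = 0.000000, Gamma_yyy = 0.249478; k3 = (-0.731543, -1.959535, -3.481328, -1.113700)
  k4: at (x, y) = (0.934907, 0.306851), (dx/dtau, dy/dtau) = (-0.818949, -1.987499); Gamma_xxx = 0.945165, Gamma_xxy = 0.000000, Gamma_xyy = 0.810142, Gamma_yxx = 0.265901, Gamma_yxy = 0.000000, Gamma_yyy = 0.227915; k4 = (-0.818949, -1.987499, -3.834084, -1.078635)
  Y <- Y + (h/6)(k1 + 2k2 + 2k3 + k4): x = 0.9350, y = 0.3068, dx/dtau = -0.8190, dy/dtau = -1.9873
step 3:
  k1: at (x, y) = (0.935027, 0.306841), (dx/dtau, dy/dtau) = (-0.818989, -1.987260); Gamma_xxx = 0.945077, Gamma_xxy = 0.000000, Gamma_xyy = 0.810066, Gamma_yxx = 0.265833, Gamma_yxy = 0.000000, Gamma_yyy = 0.227857; k1 = (-0.818989, -1.987260, -3.833019, -1.078159)
  k2: at (x, y) = (0.914552, 0.257159), (dx/dtau, dy/dtau) = (-0.914815, -2.014214); Gamma_xxx = 0.982428, Gamma_xxy = 0.000000, Gamma_xyy = 0.842081, Gamma_yxx = 0.236781, Gamma_yxy = 0.000000, Gamma_yyy = 0.202955; k2 = (-0.914815, -2.014214, -4.238554, -1.021561)
  k3: at (x, y) = (0.912157, 0.256485), (dx/dtau, dy/dtau) = (-0.924953, -2.012799); Gamma_xxx = 0.984753, Gamma_xxy = 0.000000, Gamma_xyy = 0.844074, Gamma_yxx = 0.237341, Gamma_yxy = 0.000000, Gamma_yyy = 0.203435; k3 = (-0.924953, -2.012799, -4.262142, -1.027245)
  k4: at (x, y) = (0.888779, 0.206201), (dx/dtau, dy/dtau) = (-1.032096, -2.038623); Gamma_xxx = 1.025019, Gamma_xxy = 0.000000, Gamma_xyy = 0.878588, Gamma_yxx = 0.203836, Gamma_yxy = 0.000000, Gamma_yyy = 0.174717; k4 = (-1.032096, -2.038623, -4.743270, -0.943251)
  Y <- Y + (h/6)(k1 + 2k2 + 2k3 + k4): x = 0.8889, y = 0.2062, dx/dtau = -1.0321, dy/dtau = -2.0383

Answer: x = 0.8889, y = 0.2062, dx/dtau = -1.0321, dy/dtau = -2.0383


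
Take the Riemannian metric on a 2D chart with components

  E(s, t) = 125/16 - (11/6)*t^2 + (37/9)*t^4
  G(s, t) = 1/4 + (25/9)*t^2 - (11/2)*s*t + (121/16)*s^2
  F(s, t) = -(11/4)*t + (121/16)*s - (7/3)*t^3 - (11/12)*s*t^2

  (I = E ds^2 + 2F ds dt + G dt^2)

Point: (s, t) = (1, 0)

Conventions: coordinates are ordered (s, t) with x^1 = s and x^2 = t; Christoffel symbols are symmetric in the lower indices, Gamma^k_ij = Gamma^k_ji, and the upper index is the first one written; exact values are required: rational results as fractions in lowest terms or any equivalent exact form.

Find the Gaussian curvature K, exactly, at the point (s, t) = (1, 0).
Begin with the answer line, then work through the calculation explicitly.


Answer: K = -2585/15129

E = 125/16, F = 121/16, G = 125/16, EG - F^2 = 123/32 at the point
E_s = 0, E_t = 0, F_s = 121/16, F_t = -11/4, G_s = 121/8, G_t = -11/2
E_tt = -11/3, F_st = 0, G_ss = 121/8
The intrinsic route: Brioschi's K = (det M1 - det M2)/(EG - F^2)^2.
M1 = [[-E_tt/2 + F_st - G_ss/2, E_s/2, F_s - E_t/2], [F_t - G_s/2, E, F], [G_t/2, F, G]] = [[-275/48, 0, 121/16], [-165/16, 125/16, 121/16], [-11/4, 121/16, 125/16]]; det M1 = -1840465/4096
M2 = [[0, E_t/2, G_s/2], [E_t/2, E, F], [G_s/2, F, G]] = [[0, 0, 121/16], [0, 125/16, 121/16], [121/16, 121/16, 125/16]]; det M2 = -1830125/4096
det M1 - det M2 = -2585/1024; K = -2585/1024 / (123/32)^2 = -2585/15129


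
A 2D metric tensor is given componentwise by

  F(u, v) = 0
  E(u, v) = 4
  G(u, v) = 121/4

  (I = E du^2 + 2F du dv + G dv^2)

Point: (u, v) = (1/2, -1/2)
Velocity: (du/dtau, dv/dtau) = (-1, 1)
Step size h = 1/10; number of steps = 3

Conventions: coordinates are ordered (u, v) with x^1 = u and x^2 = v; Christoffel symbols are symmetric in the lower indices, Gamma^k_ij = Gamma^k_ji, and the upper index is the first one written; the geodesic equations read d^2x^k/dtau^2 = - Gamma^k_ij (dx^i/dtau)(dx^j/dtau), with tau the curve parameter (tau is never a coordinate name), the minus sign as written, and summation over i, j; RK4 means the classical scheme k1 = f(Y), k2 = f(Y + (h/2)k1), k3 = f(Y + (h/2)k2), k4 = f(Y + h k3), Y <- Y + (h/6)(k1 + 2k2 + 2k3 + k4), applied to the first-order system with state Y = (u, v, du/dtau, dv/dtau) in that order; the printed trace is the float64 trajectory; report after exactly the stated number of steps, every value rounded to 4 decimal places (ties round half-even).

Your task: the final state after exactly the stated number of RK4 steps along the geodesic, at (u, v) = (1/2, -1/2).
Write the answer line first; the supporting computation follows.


Answer: u = 0.2000, v = -0.2000, du/dtau = -1.0000, dv/dtau = 1.0000

f(Y) = (du/dtau, dv/dtau, -Gamma^u_ij Y'^i Y'^j, -Gamma^v_ij Y'^i Y'^j) with the Gammas evaluated at the stage position; h = 0.100000; intermediate values shown to 6 dp
step 0: u = 0.5000, v = -0.5000, du/dtau = -1.0000, dv/dtau = 1.0000
step 1:
  k1: at (u, v) = (0.500000, -0.500000), (du/dtau, dv/dtau) = (-1.000000, 1.000000); Gamma_uuu = 0.000000, Gamma_uuv = 0.000000, Gamma_uvv = 0.000000, Gamma_vuu = 0.000000, Gamma_vuv = 0.000000, Gamma_vvv = 0.000000; k1 = (-1.000000, 1.000000, 0.000000, 0.000000)
  k2: at (u, v) = (0.450000, -0.450000), (du/dtau, dv/dtau) = (-1.000000, 1.000000); Gamma_uuu = 0.000000, Gamma_uuv = 0.000000, Gamma_uvv = 0.000000, Gamma_vuu = 0.000000, Gamma_vuv = 0.000000, Gamma_vvv = 0.000000; k2 = (-1.000000, 1.000000, 0.000000, 0.000000)
  k3: at (u, v) = (0.450000, -0.450000), (du/dtau, dv/dtau) = (-1.000000, 1.000000); Gamma_uuu = 0.000000, Gamma_uuv = 0.000000, Gamma_uvv = 0.000000, Gamma_vuu = 0.000000, Gamma_vuv = 0.000000, Gamma_vvv = 0.000000; k3 = (-1.000000, 1.000000, 0.000000, 0.000000)
  k4: at (u, v) = (0.400000, -0.400000), (du/dtau, dv/dtau) = (-1.000000, 1.000000); Gamma_uuu = 0.000000, Gamma_uuv = 0.000000, Gamma_uvv = 0.000000, Gamma_vuu = 0.000000, Gamma_vuv = 0.000000, Gamma_vvv = 0.000000; k4 = (-1.000000, 1.000000, 0.000000, 0.000000)
  Y <- Y + (h/6)(k1 + 2k2 + 2k3 + k4): u = 0.4000, v = -0.4000, du/dtau = -1.0000, dv/dtau = 1.0000
step 2:
  k1: at (u, v) = (0.400000, -0.400000), (du/dtau, dv/dtau) = (-1.000000, 1.000000); Gamma_uuu = 0.000000, Gamma_uuv = 0.000000, Gamma_uvv = 0.000000, Gamma_vuu = 0.000000, Gamma_vuv = 0.000000, Gamma_vvv = 0.000000; k1 = (-1.000000, 1.000000, 0.000000, 0.000000)
  k2: at (u, v) = (0.350000, -0.350000), (du/dtau, dv/dtau) = (-1.000000, 1.000000); Gamma_uuu = 0.000000, Gamma_uuv = 0.000000, Gamma_uvv = 0.000000, Gamma_vuu = 0.000000, Gamma_vuv = 0.000000, Gamma_vvv = 0.000000; k2 = (-1.000000, 1.000000, 0.000000, 0.000000)
  k3: at (u, v) = (0.350000, -0.350000), (du/dtau, dv/dtau) = (-1.000000, 1.000000); Gamma_uuu = 0.000000, Gamma_uuv = 0.000000, Gamma_uvv = 0.000000, Gamma_vuu = 0.000000, Gamma_vuv = 0.000000, Gamma_vvv = 0.000000; k3 = (-1.000000, 1.000000, 0.000000, 0.000000)
  k4: at (u, v) = (0.300000, -0.300000), (du/dtau, dv/dtau) = (-1.000000, 1.000000); Gamma_uuu = 0.000000, Gamma_uuv = 0.000000, Gamma_uvv = 0.000000, Gamma_vuu = 0.000000, Gamma_vuv = 0.000000, Gamma_vvv = 0.000000; k4 = (-1.000000, 1.000000, 0.000000, 0.000000)
  Y <- Y + (h/6)(k1 + 2k2 + 2k3 + k4): u = 0.3000, v = -0.3000, du/dtau = -1.0000, dv/dtau = 1.0000
step 3:
  k1: at (u, v) = (0.300000, -0.300000), (du/dtau, dv/dtau) = (-1.000000, 1.000000); Gamma_uuu = 0.000000, Gamma_uuv = 0.000000, Gamma_uvv = 0.000000, Gamma_vuu = 0.000000, Gamma_vuv = 0.000000, Gamma_vvv = 0.000000; k1 = (-1.000000, 1.000000, 0.000000, 0.000000)
  k2: at (u, v) = (0.250000, -0.250000), (du/dtau, dv/dtau) = (-1.000000, 1.000000); Gamma_uuu = 0.000000, Gamma_uuv = 0.000000, Gamma_uvv = 0.000000, Gamma_vuu = 0.000000, Gamma_vuv = 0.000000, Gamma_vvv = 0.000000; k2 = (-1.000000, 1.000000, 0.000000, 0.000000)
  k3: at (u, v) = (0.250000, -0.250000), (du/dtau, dv/dtau) = (-1.000000, 1.000000); Gamma_uuu = 0.000000, Gamma_uuv = 0.000000, Gamma_uvv = 0.000000, Gamma_vuu = 0.000000, Gamma_vuv = 0.000000, Gamma_vvv = 0.000000; k3 = (-1.000000, 1.000000, 0.000000, 0.000000)
  k4: at (u, v) = (0.200000, -0.200000), (du/dtau, dv/dtau) = (-1.000000, 1.000000); Gamma_uuu = 0.000000, Gamma_uuv = 0.000000, Gamma_uvv = 0.000000, Gamma_vuu = 0.000000, Gamma_vuv = 0.000000, Gamma_vvv = 0.000000; k4 = (-1.000000, 1.000000, 0.000000, 0.000000)
  Y <- Y + (h/6)(k1 + 2k2 + 2k3 + k4): u = 0.2000, v = -0.2000, du/dtau = -1.0000, dv/dtau = 1.0000


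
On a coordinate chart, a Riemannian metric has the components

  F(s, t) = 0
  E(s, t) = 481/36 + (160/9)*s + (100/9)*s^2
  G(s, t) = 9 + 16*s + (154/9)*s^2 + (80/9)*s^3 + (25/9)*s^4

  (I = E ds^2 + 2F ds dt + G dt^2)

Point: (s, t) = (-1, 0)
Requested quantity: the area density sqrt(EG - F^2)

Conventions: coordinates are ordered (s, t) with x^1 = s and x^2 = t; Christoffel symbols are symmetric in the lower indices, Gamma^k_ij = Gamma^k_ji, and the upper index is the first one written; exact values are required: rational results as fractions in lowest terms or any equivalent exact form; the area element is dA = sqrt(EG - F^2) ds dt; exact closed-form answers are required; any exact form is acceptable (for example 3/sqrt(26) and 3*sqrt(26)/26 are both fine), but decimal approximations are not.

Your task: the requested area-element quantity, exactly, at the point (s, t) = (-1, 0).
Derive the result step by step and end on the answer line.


E = 241/36, F = 0, G = 4; EG - F^2 = 241/9

Answer: sqrt(EG - F^2) = sqrt(241)/3


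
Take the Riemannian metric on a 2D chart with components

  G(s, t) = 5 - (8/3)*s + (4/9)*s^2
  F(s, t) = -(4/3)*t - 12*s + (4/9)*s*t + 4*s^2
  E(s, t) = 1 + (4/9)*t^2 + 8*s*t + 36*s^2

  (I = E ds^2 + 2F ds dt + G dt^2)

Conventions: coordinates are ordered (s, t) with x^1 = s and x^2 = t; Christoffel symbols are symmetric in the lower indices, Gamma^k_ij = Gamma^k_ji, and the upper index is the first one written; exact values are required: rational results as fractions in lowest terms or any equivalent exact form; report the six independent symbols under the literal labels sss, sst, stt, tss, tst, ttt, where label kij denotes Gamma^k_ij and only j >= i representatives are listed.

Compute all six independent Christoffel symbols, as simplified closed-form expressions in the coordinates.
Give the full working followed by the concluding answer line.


E = 1 + (4/9)*t^2 + 8*s*t + 36*s^2; F = -(4/3)*t - 12*s + (4/9)*s*t + 4*s^2; G = 5 - (8/3)*s + (4/9)*s^2
Gamma^k_ij = (1/2) g^{kl} (d_i g_jl + d_j g_il - d_l g_ij), with g^inv = (1/(EG-F^2)) [[G, -F], [-F, E]]
first partials: E_s = 8*t + 72*s, E_t = (8/9)*t + 8*s, F_s = -12 + (4/9)*t + 8*s, F_t = -4/3 + (4/9)*s, G_s = -8/3 + (8/9)*s, G_t = 0
D = EG - F^2 = 5 - (8/3)*s + (4/9)*t^2 + 8*s*t + (328/9)*s^2
expanded: Gamma^s_ss = (G E_s - 2F F_s + F E_t)/(2D), Gamma^s_st = (G E_t - F G_s)/(2D), Gamma^s_tt = (2G F_t - G G_s - F G_t)/(2D), Gamma^t_ss = (2E F_s - E E_t - F E_s)/(2D), Gamma^t_st = (E G_s - F E_t)/(2D), Gamma^t_tt = (E G_t - 2F F_t + F G_s)/(2D); substitute and cancel common factors

Answer: Gamma_sss = (324*s + 36*t)/(328*s^2 + 72*s*t - 24*s + 4*t^2 + 45), Gamma_sst = (36*s + 4*t)/(328*s^2 + 72*s*t - 24*s + 4*t^2 + 45), Gamma_stt = 0, Gamma_tss = (36*s - 108)/(328*s^2 + 72*s*t - 24*s + 4*t^2 + 45), Gamma_tst = (4*s - 12)/(328*s^2 + 72*s*t - 24*s + 4*t^2 + 45), Gamma_ttt = 0


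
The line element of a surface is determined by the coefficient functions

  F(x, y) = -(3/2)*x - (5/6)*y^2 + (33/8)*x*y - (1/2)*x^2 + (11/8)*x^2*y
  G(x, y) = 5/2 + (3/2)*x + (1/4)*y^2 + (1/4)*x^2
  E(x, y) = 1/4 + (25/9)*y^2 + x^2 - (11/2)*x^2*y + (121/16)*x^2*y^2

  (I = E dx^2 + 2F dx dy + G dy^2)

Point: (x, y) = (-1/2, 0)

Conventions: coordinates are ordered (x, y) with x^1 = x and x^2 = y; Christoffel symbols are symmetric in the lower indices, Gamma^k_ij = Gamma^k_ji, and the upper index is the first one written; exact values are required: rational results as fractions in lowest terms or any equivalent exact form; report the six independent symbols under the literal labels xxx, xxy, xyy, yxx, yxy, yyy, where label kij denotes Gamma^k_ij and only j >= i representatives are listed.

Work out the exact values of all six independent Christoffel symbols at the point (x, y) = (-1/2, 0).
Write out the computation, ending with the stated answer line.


E = 1/2, F = 5/8, G = 29/16 at the point
E_x = -1, E_y = -11/8, F_x = -1, F_y = -55/32, G_x = 5/4, G_y = 0
EG - F^2 = 33/64;  g^inv = (64/33) * [[29/16, -5/8], [-5/8, 1/2]]
first-kind symbols [ij,l] = (1/2)(d_i g_jl + d_j g_il - d_l g_ij): [xx,x] = E_x/2 = -1/2, [xx,y] = F_x - E_y/2 = -5/16, [xy,x] = E_y/2 = -11/16, [xy,y] = G_x/2 = 5/8, [yy,x] = F_y - G_x/2 = -75/32, [yy,y] = G_y/2 = 0
Gamma^x_ij = (G*[ij,x] - F*[ij,y])/(EG - F^2), Gamma^y_ij = (E*[ij,y] - F*[ij,x])/(EG - F^2)

Answer: Gamma_xxx = -91/66, Gamma_xxy = -419/132, Gamma_xyy = -725/88, Gamma_yxx = 10/33, Gamma_yxy = 95/66, Gamma_yyy = 125/44


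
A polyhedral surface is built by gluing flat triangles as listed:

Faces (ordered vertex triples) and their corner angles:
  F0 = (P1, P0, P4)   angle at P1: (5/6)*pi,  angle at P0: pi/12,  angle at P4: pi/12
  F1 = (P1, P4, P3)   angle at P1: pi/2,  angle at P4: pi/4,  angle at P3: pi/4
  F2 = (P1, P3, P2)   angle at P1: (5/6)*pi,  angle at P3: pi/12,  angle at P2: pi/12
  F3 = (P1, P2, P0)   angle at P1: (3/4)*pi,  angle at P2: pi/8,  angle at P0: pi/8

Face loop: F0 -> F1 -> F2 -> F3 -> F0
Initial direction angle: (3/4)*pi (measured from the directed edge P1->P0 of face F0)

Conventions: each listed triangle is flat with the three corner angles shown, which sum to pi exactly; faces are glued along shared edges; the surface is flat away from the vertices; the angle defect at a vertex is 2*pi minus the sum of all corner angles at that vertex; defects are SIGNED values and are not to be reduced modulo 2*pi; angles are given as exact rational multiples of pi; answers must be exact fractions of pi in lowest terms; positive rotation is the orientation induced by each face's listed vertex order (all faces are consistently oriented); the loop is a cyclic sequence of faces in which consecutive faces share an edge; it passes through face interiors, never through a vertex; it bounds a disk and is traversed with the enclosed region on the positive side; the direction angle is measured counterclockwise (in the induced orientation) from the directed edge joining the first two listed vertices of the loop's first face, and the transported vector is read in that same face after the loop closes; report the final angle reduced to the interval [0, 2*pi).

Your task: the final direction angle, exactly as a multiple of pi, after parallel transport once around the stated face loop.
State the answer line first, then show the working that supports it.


Answer: final direction angle = (11/6)*pi

enclosed vertex P1: corner angles sum to (35/12)*pi, defect = 2*pi - (35/12)*pi = (-11/12)*pi
final direction = starting direction + enclosed defect total, reduced mod 2*pi (induced orientation)
final angle = (3/4)*pi - (11/12)*pi = (11/6)*pi (mod 2*pi)


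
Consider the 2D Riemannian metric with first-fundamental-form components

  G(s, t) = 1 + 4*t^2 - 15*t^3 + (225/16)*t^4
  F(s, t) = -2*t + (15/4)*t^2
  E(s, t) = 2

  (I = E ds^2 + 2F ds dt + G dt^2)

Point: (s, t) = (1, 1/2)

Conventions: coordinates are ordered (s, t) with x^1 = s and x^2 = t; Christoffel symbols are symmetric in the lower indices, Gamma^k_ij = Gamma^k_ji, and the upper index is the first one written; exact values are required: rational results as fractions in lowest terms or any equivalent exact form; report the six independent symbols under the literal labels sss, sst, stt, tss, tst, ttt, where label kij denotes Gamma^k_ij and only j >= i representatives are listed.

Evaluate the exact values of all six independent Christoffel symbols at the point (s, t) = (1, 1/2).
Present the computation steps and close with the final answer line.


E = 2, F = -1/16, G = 257/256 at the point
E_s = 0, E_t = 0, F_s = 0, F_t = 7/4, G_s = 0, G_t = -7/32
EG - F^2 = 513/256;  g^inv = (256/513) * [[257/256, 1/16], [1/16, 2]]
first-kind symbols [ij,l] = (1/2)(d_i g_jl + d_j g_il - d_l g_ij): [ss,s] = E_s/2 = 0, [ss,t] = F_s - E_t/2 = 0, [st,s] = E_t/2 = 0, [st,t] = G_s/2 = 0, [tt,s] = F_t - G_s/2 = 7/4, [tt,t] = G_t/2 = -7/64
Gamma^s_ij = (G*[ij,s] - F*[ij,t])/(EG - F^2), Gamma^t_ij = (E*[ij,t] - F*[ij,s])/(EG - F^2)

Answer: Gamma_sss = 0, Gamma_sst = 0, Gamma_stt = 448/513, Gamma_tss = 0, Gamma_tst = 0, Gamma_ttt = -28/513


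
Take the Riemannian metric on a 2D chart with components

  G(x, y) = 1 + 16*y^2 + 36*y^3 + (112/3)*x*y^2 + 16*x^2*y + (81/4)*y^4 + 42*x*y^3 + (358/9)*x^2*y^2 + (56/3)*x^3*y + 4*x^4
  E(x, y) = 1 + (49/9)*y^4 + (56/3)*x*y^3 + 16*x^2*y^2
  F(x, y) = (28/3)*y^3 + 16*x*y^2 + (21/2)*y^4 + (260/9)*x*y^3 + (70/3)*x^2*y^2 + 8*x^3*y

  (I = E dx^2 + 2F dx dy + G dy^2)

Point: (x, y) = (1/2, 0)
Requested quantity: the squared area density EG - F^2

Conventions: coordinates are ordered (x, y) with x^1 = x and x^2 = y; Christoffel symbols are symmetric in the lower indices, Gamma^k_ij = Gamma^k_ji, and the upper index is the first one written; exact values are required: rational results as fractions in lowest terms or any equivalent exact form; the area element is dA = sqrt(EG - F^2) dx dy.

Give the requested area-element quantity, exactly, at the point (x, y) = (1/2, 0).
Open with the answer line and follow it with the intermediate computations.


Answer: EG - F^2 = 5/4

E = 1, F = 0, G = 5/4; EG - F^2 = 5/4


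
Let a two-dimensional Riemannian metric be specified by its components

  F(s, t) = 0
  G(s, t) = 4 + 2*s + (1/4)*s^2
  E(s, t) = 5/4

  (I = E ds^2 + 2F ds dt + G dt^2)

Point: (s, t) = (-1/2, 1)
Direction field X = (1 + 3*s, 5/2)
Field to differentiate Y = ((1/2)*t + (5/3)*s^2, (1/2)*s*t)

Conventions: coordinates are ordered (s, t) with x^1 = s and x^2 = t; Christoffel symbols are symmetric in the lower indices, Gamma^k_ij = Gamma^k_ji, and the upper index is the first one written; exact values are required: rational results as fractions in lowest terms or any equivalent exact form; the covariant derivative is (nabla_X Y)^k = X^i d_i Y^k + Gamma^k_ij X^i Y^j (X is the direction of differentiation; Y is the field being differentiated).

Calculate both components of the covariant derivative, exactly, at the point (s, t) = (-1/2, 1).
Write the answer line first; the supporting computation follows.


Answer: (nabla_X Y)^s = 121/48, (nabla_X Y)^t = -31/168

E = 5/4, F = 0, G = 49/16 at the point
E_s = 0, E_t = 0, F_s = 0, F_t = 0, G_s = 7/4, G_t = 0
EG - F^2 = 245/64;  g^inv = (64/245) * [[49/16, 0], [0, 5/4]]
first-kind symbols [ij,l] = (1/2)(d_i g_jl + d_j g_il - d_l g_ij): [ss,s] = E_s/2 = 0, [ss,t] = F_s - E_t/2 = 0, [st,s] = E_t/2 = 0, [st,t] = G_s/2 = 7/8, [tt,s] = F_t - G_s/2 = -7/8, [tt,t] = G_t/2 = 0
Gamma^s_ij = (G*[ij,s] - F*[ij,t])/(EG - F^2), Gamma^t_ij = (E*[ij,t] - F*[ij,s])/(EG - F^2)
Gamma_sss = 0, Gamma_sst = 0, Gamma_stt = -7/10, Gamma_tss = 0, Gamma_tst = 2/7, Gamma_ttt = 0
X = (-1/2, 5/2), Y = (11/12, -1/4) at the point


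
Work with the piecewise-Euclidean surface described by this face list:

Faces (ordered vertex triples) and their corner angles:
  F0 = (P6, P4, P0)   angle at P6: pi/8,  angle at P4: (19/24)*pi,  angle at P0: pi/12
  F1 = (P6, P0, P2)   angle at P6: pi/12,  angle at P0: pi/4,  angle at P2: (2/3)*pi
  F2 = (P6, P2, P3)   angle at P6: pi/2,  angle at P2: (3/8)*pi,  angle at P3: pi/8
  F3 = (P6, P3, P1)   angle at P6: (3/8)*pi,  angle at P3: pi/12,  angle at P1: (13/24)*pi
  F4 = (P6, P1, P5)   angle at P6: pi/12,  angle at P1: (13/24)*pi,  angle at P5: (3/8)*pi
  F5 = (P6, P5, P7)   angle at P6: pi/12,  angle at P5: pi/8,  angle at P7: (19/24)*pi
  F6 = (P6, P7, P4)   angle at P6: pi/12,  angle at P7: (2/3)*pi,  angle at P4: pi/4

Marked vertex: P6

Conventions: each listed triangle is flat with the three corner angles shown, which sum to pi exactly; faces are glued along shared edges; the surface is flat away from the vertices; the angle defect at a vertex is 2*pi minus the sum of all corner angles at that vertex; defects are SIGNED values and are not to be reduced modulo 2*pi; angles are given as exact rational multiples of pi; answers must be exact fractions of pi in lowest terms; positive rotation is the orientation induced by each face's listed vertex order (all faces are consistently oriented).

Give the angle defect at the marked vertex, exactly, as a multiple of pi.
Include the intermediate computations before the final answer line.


Sum of corner angles at P6: (4/3)*pi
defect = 2*pi - (4/3)*pi

Answer: defect(P6) = (2/3)*pi


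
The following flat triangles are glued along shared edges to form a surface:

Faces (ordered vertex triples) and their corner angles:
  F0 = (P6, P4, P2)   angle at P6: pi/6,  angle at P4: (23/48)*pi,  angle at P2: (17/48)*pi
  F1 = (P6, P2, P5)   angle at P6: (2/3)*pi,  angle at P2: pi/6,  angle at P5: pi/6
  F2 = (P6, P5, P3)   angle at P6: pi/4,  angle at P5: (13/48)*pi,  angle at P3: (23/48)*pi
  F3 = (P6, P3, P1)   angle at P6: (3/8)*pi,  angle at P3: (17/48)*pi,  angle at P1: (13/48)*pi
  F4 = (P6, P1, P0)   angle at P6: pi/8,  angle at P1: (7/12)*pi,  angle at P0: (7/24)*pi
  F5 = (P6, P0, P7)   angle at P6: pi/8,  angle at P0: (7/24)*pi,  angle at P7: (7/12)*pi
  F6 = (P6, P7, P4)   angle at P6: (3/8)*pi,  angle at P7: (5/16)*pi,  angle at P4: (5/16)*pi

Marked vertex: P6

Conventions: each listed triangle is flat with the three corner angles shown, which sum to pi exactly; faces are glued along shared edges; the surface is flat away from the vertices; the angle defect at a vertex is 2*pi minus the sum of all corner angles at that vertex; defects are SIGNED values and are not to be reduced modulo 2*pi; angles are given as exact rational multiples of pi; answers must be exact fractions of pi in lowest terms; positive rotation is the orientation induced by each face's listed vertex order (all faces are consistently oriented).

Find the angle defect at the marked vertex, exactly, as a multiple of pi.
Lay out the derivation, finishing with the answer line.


Sum of corner angles at P6: (25/12)*pi
defect = 2*pi - (25/12)*pi

Answer: defect(P6) = -pi/12


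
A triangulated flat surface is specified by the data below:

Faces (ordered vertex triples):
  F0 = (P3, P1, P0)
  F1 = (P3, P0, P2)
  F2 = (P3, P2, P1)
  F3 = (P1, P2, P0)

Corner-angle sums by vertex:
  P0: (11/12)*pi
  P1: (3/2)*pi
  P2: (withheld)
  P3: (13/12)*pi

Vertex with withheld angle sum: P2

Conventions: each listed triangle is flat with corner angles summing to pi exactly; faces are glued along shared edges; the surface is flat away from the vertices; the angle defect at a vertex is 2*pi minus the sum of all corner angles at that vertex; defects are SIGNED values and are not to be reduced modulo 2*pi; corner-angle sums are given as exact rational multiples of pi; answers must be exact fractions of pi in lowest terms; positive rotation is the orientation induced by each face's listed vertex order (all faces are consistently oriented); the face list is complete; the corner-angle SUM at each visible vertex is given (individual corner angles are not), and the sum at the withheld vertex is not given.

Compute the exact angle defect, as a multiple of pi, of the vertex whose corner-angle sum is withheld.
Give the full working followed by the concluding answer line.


V = 4, E = 6, F = 4; chi = V - E + F = 2
Gauss-Bonnet: total defect = 2*pi*chi = 4*pi; visible defects sum to (5/2)*pi

Answer: defect(P2) = (3/2)*pi


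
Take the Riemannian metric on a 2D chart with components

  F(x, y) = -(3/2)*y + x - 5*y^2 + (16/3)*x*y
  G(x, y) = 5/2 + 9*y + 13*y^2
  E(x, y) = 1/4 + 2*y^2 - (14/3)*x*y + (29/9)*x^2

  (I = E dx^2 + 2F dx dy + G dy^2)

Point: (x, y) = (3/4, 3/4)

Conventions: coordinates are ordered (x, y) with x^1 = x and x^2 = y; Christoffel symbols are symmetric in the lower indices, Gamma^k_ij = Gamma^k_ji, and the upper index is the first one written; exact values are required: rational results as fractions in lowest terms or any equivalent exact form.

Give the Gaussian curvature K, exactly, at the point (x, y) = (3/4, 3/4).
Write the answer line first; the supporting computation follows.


Answer: K = 13472/24057

E = 9/16, F = -3/16, G = 265/16, EG - F^2 = 297/32 at the point
E_x = 4/3, E_y = -1/2, F_x = 5, F_y = -5, G_x = 0, G_y = 57/2
E_yy = 4, F_xy = 16/3, G_xx = 0
Brioschi: K = (det M1 - det M2) / (EG - F^2)^2 with the standard first/second-derivative matrices M1, M2.
M1 = [[-E_yy/2 + F_xy - G_xx/2, E_x/2, F_x - E_y/2], [F_y - G_x/2, E, F], [G_y/2, F, G]] = [[10/3, 2/3, 21/4], [-5, 9/16, -3/16], [57/4, -3/16, 265/16]]; det M1 = 36253/768
M2 = [[0, E_y/2, G_x/2], [E_y/2, E, F], [G_x/2, F, G]] = [[0, -1/4, 0], [-1/4, 9/16, -3/16], [0, -3/16, 265/16]]; det M2 = -265/256
det M1 - det M2 = 4631/96; K = 4631/96 / (297/32)^2 = 13472/24057
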